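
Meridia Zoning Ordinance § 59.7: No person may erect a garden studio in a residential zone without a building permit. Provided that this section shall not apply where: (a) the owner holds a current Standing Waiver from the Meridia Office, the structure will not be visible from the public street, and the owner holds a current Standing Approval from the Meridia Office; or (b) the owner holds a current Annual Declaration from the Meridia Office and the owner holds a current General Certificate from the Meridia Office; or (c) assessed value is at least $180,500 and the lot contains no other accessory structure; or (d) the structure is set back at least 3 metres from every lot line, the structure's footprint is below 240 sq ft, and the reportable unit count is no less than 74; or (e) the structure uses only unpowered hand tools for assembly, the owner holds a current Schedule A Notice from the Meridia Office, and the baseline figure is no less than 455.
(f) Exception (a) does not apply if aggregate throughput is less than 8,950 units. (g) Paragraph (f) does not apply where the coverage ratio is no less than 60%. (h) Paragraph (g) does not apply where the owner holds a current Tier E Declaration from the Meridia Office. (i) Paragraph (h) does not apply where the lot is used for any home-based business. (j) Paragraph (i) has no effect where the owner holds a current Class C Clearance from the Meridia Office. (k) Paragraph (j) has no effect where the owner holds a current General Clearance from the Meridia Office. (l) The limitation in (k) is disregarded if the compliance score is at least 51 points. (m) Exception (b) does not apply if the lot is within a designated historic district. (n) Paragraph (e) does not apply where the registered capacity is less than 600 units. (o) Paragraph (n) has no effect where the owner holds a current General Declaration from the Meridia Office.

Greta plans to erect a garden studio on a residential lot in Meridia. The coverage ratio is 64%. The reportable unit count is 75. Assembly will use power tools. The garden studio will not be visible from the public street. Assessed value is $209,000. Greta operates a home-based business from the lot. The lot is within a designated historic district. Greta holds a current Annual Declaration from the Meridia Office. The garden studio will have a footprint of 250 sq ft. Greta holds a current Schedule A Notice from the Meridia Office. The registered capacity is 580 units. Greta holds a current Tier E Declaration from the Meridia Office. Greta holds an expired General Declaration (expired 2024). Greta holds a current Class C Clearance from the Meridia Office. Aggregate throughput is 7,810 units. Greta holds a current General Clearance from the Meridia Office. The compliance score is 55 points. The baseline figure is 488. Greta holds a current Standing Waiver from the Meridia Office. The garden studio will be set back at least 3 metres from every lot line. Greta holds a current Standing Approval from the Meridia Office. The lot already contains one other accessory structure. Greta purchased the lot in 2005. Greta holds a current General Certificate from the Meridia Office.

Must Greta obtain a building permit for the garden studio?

Exception (a) is satisfied on its face — a current Standing Waiver is held; the structure will not be visible from the street; a current Standing Approval is held. Turning to paragraphs (f)–(l): (f) operates — aggregate throughput is 7,810 units, less than the 8,950 units limit. (g) would limit (f) — the coverage ratio is 64%, meeting the 60% threshold — but (h) sets (g) aside: (h) is triggered — a current Tier E Declaration is held. (i) would limit (h) — a home-based business operates on the lot — but (j) sets (i) aside: (j) is engaged — a current Class C Clearance is held. (k) is engaged (a current General Clearance is held), but is set aside by (l): (l) operates against (k): the compliance score is 55 points, meeting the 51 points threshold. (a) is therefore removed.
Exception (b) is satisfied on its face — a current Annual Declaration is held; a current General Certificate is held. Turning to paragraph (m): (m) operates against (b): the lot is in a historic district. (b) is therefore removed.
Exception (c) requires that the lot contains no other accessory structure; but the lot already has another accessory structure, so (c) is unavailable.
Exception (d) does not apply: the structure's footprint is 250 sq ft, not below 240 sq ft.
Exception (e) requires that the structure uses only unpowered hand tools for assembly; but assembly uses power tools, so (e) is unavailable.
None of the exceptions is available; § 59.7 applies in full.

Yes — Greta must obtain a building permit.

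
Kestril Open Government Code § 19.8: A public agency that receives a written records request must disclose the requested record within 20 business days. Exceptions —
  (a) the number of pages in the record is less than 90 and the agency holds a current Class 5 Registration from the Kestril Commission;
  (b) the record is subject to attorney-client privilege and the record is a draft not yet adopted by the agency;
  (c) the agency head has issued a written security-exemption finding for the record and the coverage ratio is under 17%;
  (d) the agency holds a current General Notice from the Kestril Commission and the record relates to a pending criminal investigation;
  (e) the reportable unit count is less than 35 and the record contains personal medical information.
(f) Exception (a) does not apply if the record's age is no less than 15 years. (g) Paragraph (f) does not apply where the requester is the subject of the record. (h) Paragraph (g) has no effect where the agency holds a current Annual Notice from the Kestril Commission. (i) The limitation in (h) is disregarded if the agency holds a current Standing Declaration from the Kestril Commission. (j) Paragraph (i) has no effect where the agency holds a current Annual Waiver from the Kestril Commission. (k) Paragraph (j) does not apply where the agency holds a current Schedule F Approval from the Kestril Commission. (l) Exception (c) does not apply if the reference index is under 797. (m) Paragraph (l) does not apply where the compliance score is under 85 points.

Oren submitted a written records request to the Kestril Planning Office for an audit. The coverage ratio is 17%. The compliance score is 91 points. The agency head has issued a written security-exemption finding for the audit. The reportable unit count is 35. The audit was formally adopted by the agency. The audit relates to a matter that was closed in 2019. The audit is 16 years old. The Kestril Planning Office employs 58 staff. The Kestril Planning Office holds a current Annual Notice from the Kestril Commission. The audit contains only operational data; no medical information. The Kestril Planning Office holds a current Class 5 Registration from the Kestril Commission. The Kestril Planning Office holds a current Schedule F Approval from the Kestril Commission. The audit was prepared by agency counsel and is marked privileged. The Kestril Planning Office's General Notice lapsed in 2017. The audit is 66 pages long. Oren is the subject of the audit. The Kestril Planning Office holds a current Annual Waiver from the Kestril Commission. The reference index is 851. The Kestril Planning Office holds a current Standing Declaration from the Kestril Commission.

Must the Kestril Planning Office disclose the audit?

No — exception (a) applies; the Kestril Planning Office is not required to disclose the audit.

All of (a)'s requirements are met (the number of pages in the record is 66, less than the 90 limit; a current Class 5 Registration is held). Applying paragraphs (f)–(k): (f) would limit (a) — the record's age is 16 years, meeting the 15 years threshold — but (g) sets (f) aside: (g) operates against (f): Oren is the subject of the audit. (h) applies (a current Annual Notice is held), but is overridden by (i): (i) operates against (h): a current Standing Declaration is held. (j) is engaged (a current Annual Waiver is held), but is set aside by (k): (k) operates against (j): a current Schedule F Approval is held. So (a) applies.
Exception (b) requires that the record is a draft not yet adopted by the agency; but the audit has been formally adopted, so (b) is unavailable.
Exception (c) fails — the coverage ratio is 17%, not under 17%.
Exception (d) fails — the General Notice is not current.
Exception (e) does not apply: the reportable unit count is 35, not less than 35.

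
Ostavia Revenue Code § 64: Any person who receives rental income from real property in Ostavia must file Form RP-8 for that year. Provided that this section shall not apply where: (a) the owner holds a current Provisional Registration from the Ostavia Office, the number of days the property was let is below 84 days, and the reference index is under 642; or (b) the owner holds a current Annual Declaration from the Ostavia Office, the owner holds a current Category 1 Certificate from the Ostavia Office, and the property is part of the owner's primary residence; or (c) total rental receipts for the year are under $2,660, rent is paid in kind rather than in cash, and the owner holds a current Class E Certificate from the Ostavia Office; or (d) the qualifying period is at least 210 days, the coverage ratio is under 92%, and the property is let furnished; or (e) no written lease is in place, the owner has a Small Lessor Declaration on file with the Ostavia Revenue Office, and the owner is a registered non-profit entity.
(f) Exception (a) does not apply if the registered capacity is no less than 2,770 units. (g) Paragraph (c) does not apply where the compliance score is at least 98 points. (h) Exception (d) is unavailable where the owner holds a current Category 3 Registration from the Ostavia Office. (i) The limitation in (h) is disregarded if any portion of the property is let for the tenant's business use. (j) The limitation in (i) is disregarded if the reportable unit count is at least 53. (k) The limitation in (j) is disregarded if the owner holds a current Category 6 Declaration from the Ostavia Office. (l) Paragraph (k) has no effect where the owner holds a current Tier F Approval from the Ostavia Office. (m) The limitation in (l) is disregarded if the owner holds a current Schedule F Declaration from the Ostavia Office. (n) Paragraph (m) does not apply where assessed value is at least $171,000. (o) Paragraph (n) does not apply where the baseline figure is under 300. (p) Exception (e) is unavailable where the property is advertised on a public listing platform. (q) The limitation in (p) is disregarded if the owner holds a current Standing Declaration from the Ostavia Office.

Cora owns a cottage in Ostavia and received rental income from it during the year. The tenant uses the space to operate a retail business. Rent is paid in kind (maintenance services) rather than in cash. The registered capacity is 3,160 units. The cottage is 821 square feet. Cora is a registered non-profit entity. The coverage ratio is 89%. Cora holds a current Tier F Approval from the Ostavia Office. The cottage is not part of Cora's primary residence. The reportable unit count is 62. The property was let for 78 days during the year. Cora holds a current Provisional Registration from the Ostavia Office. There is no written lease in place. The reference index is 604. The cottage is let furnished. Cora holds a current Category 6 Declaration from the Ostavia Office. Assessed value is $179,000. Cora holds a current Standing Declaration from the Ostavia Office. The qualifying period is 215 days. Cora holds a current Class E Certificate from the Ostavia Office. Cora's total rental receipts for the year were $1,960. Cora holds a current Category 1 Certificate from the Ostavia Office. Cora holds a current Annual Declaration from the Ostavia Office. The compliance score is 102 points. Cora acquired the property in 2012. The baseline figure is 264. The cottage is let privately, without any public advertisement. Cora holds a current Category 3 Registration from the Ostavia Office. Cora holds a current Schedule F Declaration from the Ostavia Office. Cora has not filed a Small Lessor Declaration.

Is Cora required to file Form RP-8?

No — exception (d) applies; Cora is not required to file Form RP-8.

All of (a)'s requirements are met (a current Provisional Registration is held; the number of days the property was let is 78 days, below the 84 days limit; the reference index is 604, under the 642 limit). However, paragraph (f) must be considered: (f) operates against (a): the registered capacity is 3,160 units, meeting the 2,770 units threshold. (a) is therefore removed.
Exception (b) requires that the property is part of the owner's primary residence; but the cottage is not part of the primary residence, so (b) is unavailable.
All of (c)'s requirements are met (total rental receipts for the year are $1,960, under the $2,660 limit; rent is paid in kind; a current Class E Certificate is held). But: (g) operates against (c): the compliance score is 102 points, meeting the 98 points threshold. So (c) is unavailable.
Exception (d): the qualifying period is 215 days, meeting the 210 days threshold; the coverage ratio is 89%, under the 92% limit; the property is let furnished — every condition holds. As to paragraphs (h)–(o): (h) operates (a current Category 3 Registration is held), but yields to (i): (i) operates against (h): the space is let for business use. (j) would limit (i) — the reportable unit count is 62, meeting the 53 threshold — but (k) sets (j) aside: (k) operates — a current Category 6 Declaration is held. (l) would limit (k) — a current Tier F Approval is held — but (m) sets (l) aside: (m) is triggered — a current Schedule F Declaration is held. (n) operates (assessed value is $179,000, meeting the $171,000 threshold), but is overridden by (o): (o) operates against (n): the baseline figure is 264, under the 300 limit. (d) remains available.
Exception (e) does not apply: no Small Lessor Declaration is on file.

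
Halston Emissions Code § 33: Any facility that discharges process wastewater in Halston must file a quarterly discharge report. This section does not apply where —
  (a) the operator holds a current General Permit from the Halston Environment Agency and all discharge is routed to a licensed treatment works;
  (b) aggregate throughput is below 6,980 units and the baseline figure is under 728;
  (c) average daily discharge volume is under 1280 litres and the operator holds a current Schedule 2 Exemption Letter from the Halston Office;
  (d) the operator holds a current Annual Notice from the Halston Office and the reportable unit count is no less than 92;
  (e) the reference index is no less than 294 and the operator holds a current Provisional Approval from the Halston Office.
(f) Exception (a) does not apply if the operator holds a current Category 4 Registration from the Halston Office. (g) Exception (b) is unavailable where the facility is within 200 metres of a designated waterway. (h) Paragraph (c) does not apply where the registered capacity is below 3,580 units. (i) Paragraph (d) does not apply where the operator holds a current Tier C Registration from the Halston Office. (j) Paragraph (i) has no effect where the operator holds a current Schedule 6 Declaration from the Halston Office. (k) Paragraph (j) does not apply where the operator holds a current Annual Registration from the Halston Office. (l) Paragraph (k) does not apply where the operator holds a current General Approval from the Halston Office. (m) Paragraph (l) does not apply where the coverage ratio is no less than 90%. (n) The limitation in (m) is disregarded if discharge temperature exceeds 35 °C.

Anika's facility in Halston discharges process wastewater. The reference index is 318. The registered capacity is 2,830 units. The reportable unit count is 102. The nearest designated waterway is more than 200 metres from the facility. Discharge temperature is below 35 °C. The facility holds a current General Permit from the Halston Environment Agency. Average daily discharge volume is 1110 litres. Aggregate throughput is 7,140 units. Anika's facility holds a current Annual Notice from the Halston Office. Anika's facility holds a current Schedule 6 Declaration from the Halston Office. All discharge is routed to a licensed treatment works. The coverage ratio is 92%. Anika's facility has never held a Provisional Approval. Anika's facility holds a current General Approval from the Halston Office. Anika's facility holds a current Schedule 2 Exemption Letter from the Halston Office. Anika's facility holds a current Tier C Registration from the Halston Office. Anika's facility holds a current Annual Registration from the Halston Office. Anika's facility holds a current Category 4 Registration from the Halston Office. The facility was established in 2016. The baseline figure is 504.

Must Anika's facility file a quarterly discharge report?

Yes — Anika's facility must file a quarterly discharge report.

All of (a)'s requirements are met (a current General Permit is held; discharge is routed to a licensed treatment works). Turning to paragraph (f): (f) operates against (a): a current Category 4 Registration is held. So (a) is unavailable.
Exception (b) fails — aggregate throughput is 7,140 units, not below 6,980 units.
Exception (c): average daily discharge volume is 1110 litres, under the 1280 litres limit; a current Schedule 2 Exemption Letter is held — every condition holds. But applying paragraph (h): (h) applies — the registered capacity is 2,830 units, below the 3,580 units limit. So (c) is unavailable.
Exception (d): a current Annual Notice is held; the reportable unit count is 102, meeting the 92 threshold — every condition holds. However, paragraphs (i)–(n) must be considered: (i) is engaged — a current Tier C Registration is held. (j) is triggered (a current Schedule 6 Declaration is held), but is overridden by (k): (k) operates against (j): a current Annual Registration is held. (l) would limit (k) — a current General Approval is held — but (m) sets (l) aside: (m) is engaged — the coverage ratio is 92%, meeting the 90% threshold. (n) is not engaged (discharge temperature is below 35 °C), so (m) stands. (d) is therefore removed.
Exception (e) fails — there is no Provisional Approval in force.
No exception displaces § 33.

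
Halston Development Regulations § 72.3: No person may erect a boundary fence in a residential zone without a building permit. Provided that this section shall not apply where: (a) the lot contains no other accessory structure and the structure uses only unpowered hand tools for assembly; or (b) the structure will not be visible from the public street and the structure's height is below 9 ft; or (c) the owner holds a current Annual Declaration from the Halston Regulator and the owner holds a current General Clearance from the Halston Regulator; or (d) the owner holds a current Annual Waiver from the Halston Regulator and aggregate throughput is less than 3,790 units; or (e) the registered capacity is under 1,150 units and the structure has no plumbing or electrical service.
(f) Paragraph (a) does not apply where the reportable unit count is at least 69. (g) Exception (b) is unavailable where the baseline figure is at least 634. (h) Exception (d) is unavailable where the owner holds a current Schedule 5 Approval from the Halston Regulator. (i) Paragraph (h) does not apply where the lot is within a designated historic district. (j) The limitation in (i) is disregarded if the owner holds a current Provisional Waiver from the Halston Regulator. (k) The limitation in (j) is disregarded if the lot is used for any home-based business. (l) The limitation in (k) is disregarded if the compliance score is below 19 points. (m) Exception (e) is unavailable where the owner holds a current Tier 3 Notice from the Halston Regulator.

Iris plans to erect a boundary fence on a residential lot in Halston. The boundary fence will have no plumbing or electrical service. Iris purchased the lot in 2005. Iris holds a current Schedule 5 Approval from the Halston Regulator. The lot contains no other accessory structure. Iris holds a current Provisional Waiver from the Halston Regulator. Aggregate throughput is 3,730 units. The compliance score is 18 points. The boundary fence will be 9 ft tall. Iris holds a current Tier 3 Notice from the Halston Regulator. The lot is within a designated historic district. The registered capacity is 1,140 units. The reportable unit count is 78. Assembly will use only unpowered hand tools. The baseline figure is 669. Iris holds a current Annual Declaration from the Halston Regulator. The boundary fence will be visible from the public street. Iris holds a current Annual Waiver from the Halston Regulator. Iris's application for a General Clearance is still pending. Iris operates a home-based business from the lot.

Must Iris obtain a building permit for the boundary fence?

Exception (a)'s conditions are all satisfied: the lot has no other accessory structure; assembly uses only hand tools. However, paragraph (f) must be considered: (f) applies — the reportable unit count is 78, meeting the 69 threshold. Exception (a) does not apply.
Exception (b) fails — the structure will be visible from the street.
Exception (c) fails — the General Clearance is not current.
Exception (d)'s conditions are all satisfied: a current Annual Waiver is held; aggregate throughput is 3,730 units, less than the 3,790 units limit. However, paragraphs (h)–(l) must be considered: (h) is triggered — a current Schedule 5 Approval is held. (i) is engaged (the lot is in a historic district), but is overridden by (j): (j) applies — a current Provisional Waiver is held. (k) is engaged (a home-based business operates on the lot), but is itself disapplied by (l): (l) operates against (k): the compliance score is 18 points, below the 19 points limit. Exception (d) does not apply.
Exception (e) is satisfied on its face — the registered capacity is 1,140 units, under the 1,150 units limit; there is no plumbing or electrical service. Turning to paragraph (m): (m) operates against (e): a current Tier 3 Notice is held. (e) is therefore removed.
No exception applies. The general rule governs.

Yes — Iris must obtain a building permit.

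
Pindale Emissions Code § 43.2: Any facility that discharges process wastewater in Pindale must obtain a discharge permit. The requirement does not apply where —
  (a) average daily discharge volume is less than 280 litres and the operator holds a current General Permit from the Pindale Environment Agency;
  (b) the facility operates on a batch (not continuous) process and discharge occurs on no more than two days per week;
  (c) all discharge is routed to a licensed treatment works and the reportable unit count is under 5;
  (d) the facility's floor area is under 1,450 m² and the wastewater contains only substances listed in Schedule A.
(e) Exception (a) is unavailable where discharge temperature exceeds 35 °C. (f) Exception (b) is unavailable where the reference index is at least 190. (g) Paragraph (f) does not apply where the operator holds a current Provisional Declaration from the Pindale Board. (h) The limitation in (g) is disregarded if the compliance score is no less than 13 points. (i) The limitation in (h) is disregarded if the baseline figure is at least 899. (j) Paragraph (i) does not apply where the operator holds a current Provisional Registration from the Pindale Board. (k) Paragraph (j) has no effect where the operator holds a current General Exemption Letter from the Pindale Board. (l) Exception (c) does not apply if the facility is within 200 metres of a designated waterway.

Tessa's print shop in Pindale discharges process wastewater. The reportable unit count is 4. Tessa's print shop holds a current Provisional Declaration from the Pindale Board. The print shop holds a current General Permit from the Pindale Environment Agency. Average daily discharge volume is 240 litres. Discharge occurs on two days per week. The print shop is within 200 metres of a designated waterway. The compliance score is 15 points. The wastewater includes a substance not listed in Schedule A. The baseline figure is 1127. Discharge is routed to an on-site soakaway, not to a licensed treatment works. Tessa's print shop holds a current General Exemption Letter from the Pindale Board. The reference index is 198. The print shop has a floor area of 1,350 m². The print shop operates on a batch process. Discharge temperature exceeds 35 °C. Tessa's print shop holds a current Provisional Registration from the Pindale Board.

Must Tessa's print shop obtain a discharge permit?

All of (a)'s requirements are met (average daily discharge volume is 240 litres, less than the 280 litres limit; a current General Permit is held). But applying paragraph (e): (e) operates against (a): discharge temperature exceeds 35 °C. Exception (a) does not apply.
Exception (b): the facility operates on a batch process; discharge occurs on no more than two days per week — every condition holds. Under paragraphs (f)–(k): (f) would limit (b) — the reference index is 198, meeting the 190 threshold — but (g) sets (f) aside: (g) is engaged — a current Provisional Declaration is held. (h) would limit (g) — the compliance score is 15 points, meeting the 13 points threshold — but (i) sets (h) aside: (i) operates — the baseline figure is 1,127, meeting the 899 threshold. (j) would limit (i) — a current Provisional Registration is held — but (k) sets (j) aside: (k) operates against (j): a current General Exemption Letter is held. (b) remains available.
Exception (c) requires that all discharge is routed to a licensed treatment works; but discharge is not routed to a licensed treatment works, so (c) is unavailable.
Exception (d) does not apply: the wastewater includes a non-Schedule-A substance.

No — exception (b) applies; Tessa's print shop is not required to obtain a discharge permit.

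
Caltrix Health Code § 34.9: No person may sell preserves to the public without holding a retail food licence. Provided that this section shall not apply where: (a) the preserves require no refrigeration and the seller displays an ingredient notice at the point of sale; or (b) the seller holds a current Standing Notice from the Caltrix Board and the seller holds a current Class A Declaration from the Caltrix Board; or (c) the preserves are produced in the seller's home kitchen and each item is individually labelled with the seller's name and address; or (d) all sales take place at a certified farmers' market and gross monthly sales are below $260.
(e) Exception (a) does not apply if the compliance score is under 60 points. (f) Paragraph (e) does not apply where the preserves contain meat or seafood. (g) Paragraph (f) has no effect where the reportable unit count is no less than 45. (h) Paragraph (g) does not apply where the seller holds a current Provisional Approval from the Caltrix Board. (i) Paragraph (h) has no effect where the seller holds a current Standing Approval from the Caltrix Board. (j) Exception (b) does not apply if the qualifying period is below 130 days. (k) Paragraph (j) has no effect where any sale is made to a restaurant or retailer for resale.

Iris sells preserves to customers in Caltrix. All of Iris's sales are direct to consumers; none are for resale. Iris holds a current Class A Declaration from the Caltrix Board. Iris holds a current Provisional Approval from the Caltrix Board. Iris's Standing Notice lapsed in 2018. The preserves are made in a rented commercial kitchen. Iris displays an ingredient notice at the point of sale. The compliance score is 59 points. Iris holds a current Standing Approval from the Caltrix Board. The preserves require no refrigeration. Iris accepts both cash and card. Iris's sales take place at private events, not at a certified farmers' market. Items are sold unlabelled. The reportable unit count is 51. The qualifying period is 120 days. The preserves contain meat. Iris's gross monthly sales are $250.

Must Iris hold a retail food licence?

Yes — Iris must hold a retail food licence.

Exception (a)'s conditions are all satisfied: the preserves are shelf-stable; an ingredient notice is displayed. But applying paragraphs (e)–(i): (e) operates against (a): the compliance score is 59 points, under the 60 points limit. (f) would limit (e) — the preserves contain meat — but (g) sets (f) aside: (g) operates against (f): the reportable unit count is 51, meeting the 45 threshold. (h) would limit (g) — a current Provisional Approval is held — but (i) sets (h) aside: (i) operates against (h): a current Standing Approval is held. Exception (a) does not apply.
Exception (b) does not apply: there is no Standing Notice in force.
Exception (c) requires that the preserves are produced in the seller's home kitchen; but the preserves are made in a commercial kitchen, not a home kitchen, so (c) is unavailable.
Exception (d) fails — sales are at private events, not a certified farmers' market.
Every exception is unavailable, so the rule governs.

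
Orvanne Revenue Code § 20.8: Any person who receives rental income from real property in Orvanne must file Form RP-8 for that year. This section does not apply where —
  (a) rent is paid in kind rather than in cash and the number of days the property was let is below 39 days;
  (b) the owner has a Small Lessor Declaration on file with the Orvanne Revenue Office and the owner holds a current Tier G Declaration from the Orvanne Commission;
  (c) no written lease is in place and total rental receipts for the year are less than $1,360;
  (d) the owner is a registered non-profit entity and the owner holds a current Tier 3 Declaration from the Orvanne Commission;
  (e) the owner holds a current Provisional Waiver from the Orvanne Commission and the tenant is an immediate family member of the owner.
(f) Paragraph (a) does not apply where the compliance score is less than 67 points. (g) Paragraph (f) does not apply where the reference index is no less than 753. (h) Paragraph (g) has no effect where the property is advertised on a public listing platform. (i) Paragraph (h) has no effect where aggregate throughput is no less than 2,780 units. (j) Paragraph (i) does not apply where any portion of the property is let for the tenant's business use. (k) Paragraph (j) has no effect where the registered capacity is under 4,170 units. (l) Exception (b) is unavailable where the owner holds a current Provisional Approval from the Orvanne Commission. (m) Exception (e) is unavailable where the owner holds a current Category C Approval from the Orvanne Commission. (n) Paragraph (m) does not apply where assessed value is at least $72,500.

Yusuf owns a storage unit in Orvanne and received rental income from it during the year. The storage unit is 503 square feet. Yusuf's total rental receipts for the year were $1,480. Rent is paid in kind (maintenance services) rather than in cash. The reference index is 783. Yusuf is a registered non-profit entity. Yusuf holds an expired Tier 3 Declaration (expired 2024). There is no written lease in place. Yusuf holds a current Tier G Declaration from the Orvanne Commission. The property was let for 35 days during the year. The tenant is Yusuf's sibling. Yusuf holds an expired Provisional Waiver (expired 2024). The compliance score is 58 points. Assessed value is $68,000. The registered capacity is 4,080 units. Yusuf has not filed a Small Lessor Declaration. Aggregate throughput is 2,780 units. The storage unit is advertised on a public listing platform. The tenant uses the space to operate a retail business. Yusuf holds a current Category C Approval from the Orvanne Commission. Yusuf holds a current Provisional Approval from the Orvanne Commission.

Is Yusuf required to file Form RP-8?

Exception (a)'s conditions are all satisfied: rent is paid in kind; the number of days the property was let is 35 days, below the 39 days limit. Considering the limiting provisions: (f) would limit (a) — the compliance score is 58 points, less than the 67 points limit — but (g) sets (f) aside: (g) operates against (f): the reference index is 783, meeting the 753 threshold. (h) would limit (g) — the property is publicly advertised — but (i) sets (h) aside: (i) operates — aggregate throughput is 2,780 units, meeting the 2,780 units threshold. (j) would limit (i) — the space is let for business use — but (k) sets (j) aside: (k) operates against (j): the registered capacity is 4,080 units, under the 4,170 units limit. Exception (a) stands.
Exception (b) fails — no Small Lessor Declaration is on file.
Exception (c) fails — total rental receipts for the year are $1,480, not less than $1,360.
Exception (d) requires that the owner holds a current Tier 3 Declaration from the Orvanne Commission; but no current Tier 3 Declaration is held, so (d) is unavailable.
Exception (e) fails — there is no Provisional Waiver in force.

No — exception (a) applies; Yusuf is not required to file Form RP-8.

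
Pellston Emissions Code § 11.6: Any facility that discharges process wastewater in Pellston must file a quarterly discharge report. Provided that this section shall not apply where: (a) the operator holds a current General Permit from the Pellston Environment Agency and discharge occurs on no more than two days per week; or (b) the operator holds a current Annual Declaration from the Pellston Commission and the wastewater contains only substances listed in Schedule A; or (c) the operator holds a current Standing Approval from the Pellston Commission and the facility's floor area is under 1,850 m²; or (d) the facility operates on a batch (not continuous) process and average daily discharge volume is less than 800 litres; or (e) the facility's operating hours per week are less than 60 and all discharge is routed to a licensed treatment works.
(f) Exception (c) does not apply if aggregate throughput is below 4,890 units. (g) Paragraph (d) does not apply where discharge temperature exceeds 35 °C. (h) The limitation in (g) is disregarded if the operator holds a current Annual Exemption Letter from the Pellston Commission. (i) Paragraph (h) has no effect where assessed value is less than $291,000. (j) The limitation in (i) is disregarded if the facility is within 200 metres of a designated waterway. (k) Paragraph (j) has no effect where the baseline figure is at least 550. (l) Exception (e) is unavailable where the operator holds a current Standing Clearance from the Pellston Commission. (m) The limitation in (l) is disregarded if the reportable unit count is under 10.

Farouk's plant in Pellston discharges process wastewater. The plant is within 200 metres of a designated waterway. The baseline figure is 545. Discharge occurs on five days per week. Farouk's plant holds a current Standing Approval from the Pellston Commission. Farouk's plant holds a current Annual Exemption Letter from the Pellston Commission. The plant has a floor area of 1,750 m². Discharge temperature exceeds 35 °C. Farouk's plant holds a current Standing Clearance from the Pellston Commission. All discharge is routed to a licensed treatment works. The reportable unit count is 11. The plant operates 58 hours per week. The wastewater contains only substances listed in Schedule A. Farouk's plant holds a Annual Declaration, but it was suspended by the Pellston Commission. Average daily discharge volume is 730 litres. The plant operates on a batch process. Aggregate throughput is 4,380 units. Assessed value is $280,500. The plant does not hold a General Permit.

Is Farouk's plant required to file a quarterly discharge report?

Exception (a) requires that the operator holds a current General Permit from the Pellston Environment Agency; but no General Permit is held, so (a) is unavailable.
Exception (b) does not apply: no current Annual Declaration is held.
Exception (c)'s conditions are all satisfied: a current Standing Approval is held; the facility's floor area is 1,750 m², under the 1,850 m² limit. But: (f) operates against (c): aggregate throughput is 4,380 units, below the 4,890 units limit. Exception (c) does not apply.
All of (d)'s requirements are met (the facility operates on a batch process; average daily discharge volume is 730 litres, less than the 800 litres limit). Considering the limiting provisions: (g) applies (discharge temperature exceeds 35 °C), but is displaced by (h): (h) applies — a current Annual Exemption Letter is held. (i) would limit (h) — assessed value is $280,500, less than the $291,000 limit — but (j) sets (i) aside: (j) is triggered — the plant is within 200 m of a designated waterway. (k), which would lift (j), does not operate here — the baseline figure is 545, short of 550. (d) remains available.
Exception (e)'s conditions are all satisfied: the facility's operating hours per week are 58, less than the 60 limit; discharge is routed to a licensed treatment works. But: (l) is engaged — a current Standing Clearance is held. (m) is inapplicable (the reportable unit count is 11, not under 10), so (l) stands. Exception (e) does not apply.

No — exception (d) applies; Farouk's plant is not required to file a quarterly discharge report.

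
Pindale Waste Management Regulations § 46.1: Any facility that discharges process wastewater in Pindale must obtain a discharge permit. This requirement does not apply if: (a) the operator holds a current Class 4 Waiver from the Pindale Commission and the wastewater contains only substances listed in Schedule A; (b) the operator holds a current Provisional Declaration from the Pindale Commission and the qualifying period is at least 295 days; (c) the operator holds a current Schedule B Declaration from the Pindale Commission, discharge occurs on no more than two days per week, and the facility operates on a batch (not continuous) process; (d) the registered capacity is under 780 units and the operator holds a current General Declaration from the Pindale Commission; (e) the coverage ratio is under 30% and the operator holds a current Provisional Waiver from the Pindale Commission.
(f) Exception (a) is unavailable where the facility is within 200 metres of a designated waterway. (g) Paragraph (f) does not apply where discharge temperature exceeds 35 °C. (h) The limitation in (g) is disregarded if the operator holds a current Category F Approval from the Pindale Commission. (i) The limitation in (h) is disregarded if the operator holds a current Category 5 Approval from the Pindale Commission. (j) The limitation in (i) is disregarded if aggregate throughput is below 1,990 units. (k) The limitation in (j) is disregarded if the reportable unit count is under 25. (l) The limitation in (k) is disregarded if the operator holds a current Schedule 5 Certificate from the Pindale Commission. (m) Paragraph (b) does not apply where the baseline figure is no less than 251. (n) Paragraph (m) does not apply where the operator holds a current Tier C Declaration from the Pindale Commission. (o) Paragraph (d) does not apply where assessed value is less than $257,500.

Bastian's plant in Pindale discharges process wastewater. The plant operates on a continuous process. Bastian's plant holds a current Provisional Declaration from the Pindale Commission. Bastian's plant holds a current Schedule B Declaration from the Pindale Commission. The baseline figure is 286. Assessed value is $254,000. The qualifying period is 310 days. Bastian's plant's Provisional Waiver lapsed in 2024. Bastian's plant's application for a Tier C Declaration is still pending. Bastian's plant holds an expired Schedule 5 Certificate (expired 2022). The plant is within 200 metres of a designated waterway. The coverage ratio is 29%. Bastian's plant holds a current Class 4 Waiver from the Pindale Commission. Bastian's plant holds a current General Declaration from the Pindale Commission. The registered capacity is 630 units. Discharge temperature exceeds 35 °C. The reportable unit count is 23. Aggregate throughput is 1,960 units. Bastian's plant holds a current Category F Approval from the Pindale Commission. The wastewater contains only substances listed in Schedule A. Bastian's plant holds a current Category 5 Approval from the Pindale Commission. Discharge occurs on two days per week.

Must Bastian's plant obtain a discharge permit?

All of (a)'s requirements are met (a current Class 4 Waiver is held; the wastewater is Schedule-A-only). Under paragraphs (f)–(l): (f) would limit (a) — the plant is within 200 m of a designated waterway — but (g) sets (f) aside: (g) operates — discharge temperature exceeds 35 °C. (h) would limit (g) — a current Category F Approval is held — but (i) sets (h) aside: (i) applies — a current Category 5 Approval is held. (j) is engaged (aggregate throughput is 1,960 units, below the 1,990 units limit), but is displaced by (k): (k) operates against (j): the reportable unit count is 23, under the 25 limit. (l), which would lift (k), is not engaged — the Schedule 5 Certificate is not current. Exception (a) stands.
Exception (b): a current Provisional Declaration is held; the qualifying period is 310 days, meeting the 295 days threshold — every condition holds. But applying paragraphs (m)–(n): (m) is triggered — the baseline figure is 286, meeting the 251 threshold. (n) is not triggered (there is no Tier C Declaration in force), so (m) stands. (b) is therefore removed.
Exception (c) requires that the facility operates on a batch (not continuous) process; but the facility operates on a continuous process, so (c) is unavailable.
Exception (d): the registered capacity is 630 units, under the 780 units limit; a current General Declaration is held — every condition holds. However, paragraph (o) must be considered: (o) operates against (d): assessed value is $254,000, less than the $257,500 limit. Exception (d) does not apply.
Exception (e) requires that the operator holds a current Provisional Waiver from the Pindale Commission; but the Provisional Waiver is not current, so (e) is unavailable.

No — exception (a) applies; Bastian's plant is not required to obtain a discharge permit.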